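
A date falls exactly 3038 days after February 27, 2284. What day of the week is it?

Wednesday

Feb 27, 2284 is a Wednesday.
3038 mod 7 = 0, so 3038 days after a Wednesday is Wednesday + 0 = Wednesday.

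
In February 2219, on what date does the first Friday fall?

February 1, 2219 is a Monday.
The first Friday is therefore February 5 (4 days later).

February 5, 2219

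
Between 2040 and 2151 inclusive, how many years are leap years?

27

Multiples of 4 in [2040,2151]: 28.
Of those, multiples of 100: 1 (not leap unless ÷400).
Multiples of 400: 0.
Leap years = 28 − 1 + 0 = 27.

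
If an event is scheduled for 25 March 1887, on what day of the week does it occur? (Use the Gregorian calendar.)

Friday

January 1, 1887 is a Saturday.
Jan 1, 1887 → Feb 1, 1887: 31 days (January has 31).
Feb 1, 1887 → Mar 1, 1887: 28 days (February has 28).
Mar 1, 1887 → Mar 25, 1887: 24 days.
Total: 83 days.
83 mod 7 = 6, so Saturday + 6 = Friday.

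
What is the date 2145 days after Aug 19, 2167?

July 3, 2173

+366 (one year; includes Feb 29, 2168) → Aug 19, 2168 (1779 left).
+365 (one year) → Aug 19, 2169 (1414 left).
+365 (one year) → Aug 19, 2170 (1049 left).
+365 (one year) → Aug 19, 2171 (684 left).
+366 (one year; includes Feb 29, 2172) → Aug 19, 2172 (318 left).
Aug has 31 days: +13 → Sep 1, 2172 (305 left).
Sep has 30 days: +30 → Oct 1, 2172 (275 left).
Oct has 31 days: +31 → Nov 1, 2172 (244 left).
Nov has 30 days: +30 → Dec 1, 2172 (214 left).
Dec has 31 days: +31 → Jan 1, 2173 (183 left).
Jan has 31 days: +31 → Feb 1, 2173 (152 left).
Feb has 28 days: +28 → Mar 1, 2173 (124 left).
Mar has 31 days: +31 → Apr 1, 2173 (93 left).
Apr has 30 days: +30 → May 1, 2173 (63 left).
May has 31 days: +31 → Jun 1, 2173 (32 left).
Jun has 30 days: +30 → Jul 1, 2173 (2 left).
+2 → Jul 3, 2173.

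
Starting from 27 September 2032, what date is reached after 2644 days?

+365 (one year) → Sep 27, 2033 (2279 left).
+365 (one year) → Sep 27, 2034 (1914 left).
+365 (one year) → Sep 27, 2035 (1549 left).
+366 (one year; includes Feb 29, 2036) → Sep 27, 2036 (1183 left).
+365 (one year) → Sep 27, 2037 (818 left).
+365 (one year) → Sep 27, 2038 (453 left).
+365 (one year) → Sep 27, 2039 (88 left).
Sep has 30 days: +4 → Oct 1, 2039 (84 left).
Oct has 31 days: +31 → Nov 1, 2039 (53 left).
Nov has 30 days: +30 → Dec 1, 2039 (23 left).
+23 → Dec 24, 2039.

December 24, 2039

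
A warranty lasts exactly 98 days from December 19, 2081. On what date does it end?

Dec has 31 days: +13 → Jan 1, 2082 (85 left).
Jan has 31 days: +31 → Feb 1, 2082 (54 left).
Feb has 28 days: +28 → Mar 1, 2082 (26 left).
+26 → Mar 27, 2082.

March 27, 2082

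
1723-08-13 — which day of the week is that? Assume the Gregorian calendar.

Doomsday rule: the anchor day for the 1700s is Sunday. For year 23: 23÷12 = 1 r 11, and 11÷4 = 2, so 1+11+2 = 14.
Sunday + 14 ≡ Sunday — that's 1723's doomsday.
In August the doomsday date is Aug 8.
Aug 13 is 5 days after Aug 8; 5 mod 7 = 5, so Sunday + 5 = Friday.

Friday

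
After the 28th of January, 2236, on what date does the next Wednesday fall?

Jan 28, 2236 is a Thursday.
From Thursday to the next Wednesday is 6 days.
Jan 28, 2236 + 6 = Feb 3, 2236.

February 3, 2236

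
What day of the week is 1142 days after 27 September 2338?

First find the weekday of Sep 27, 2338. Doomsday rule: the anchor day for the 2300s is Wednesday. For year 38: 38÷12 = 3 r 2, and 2÷4 = 0, so 3+2+0 = 5.
Wednesday + 5 ≡ Monday — that's 2338's doomsday.
In September the doomsday date is Sep 5.
Sep 27 is 22 days after Sep 5; 22 mod 7 = 1, so Monday + 1 = Tuesday.
1142 mod 7 = 1, so 1142 days after a Tuesday is Tuesday + 1 = Wednesday.

Wednesday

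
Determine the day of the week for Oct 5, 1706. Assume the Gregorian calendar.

Doomsday rule: the anchor day for the 1700s is Sunday. For year 06: 6÷12 = 0 r 6, and 6÷4 = 1, so 0+6+1 = 7.
Sunday + 7 ≡ Sunday — that's 1706's doomsday.
In October the doomsday date is Oct 10.
Oct 5 is 5 days before Oct 10; 5 mod 7 = 5, so Sunday − 5 = Tuesday.

Tuesday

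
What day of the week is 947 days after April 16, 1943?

Sunday

First find the weekday of Apr 16, 1943. Doomsday rule: the anchor day for the 1900s is Wednesday. For year 43: 43÷12 = 3 r 7, and 7÷4 = 1, so 3+7+1 = 11.
Wednesday + 11 ≡ Sunday — that's 1943's doomsday.
In April the doomsday date is Apr 4.
Apr 16 is 12 days after Apr 4; 12 mod 7 = 5, so Sunday + 5 = Friday.
947 mod 7 = 2, so 947 days after a Friday is Friday + 2 = Sunday.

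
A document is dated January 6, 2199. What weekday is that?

Sunday

Doomsday rule: the anchor day for the 2100s is Sunday. For year 99: 99÷12 = 8 r 3, and 3÷4 = 0, so 8+3+0 = 11.
Sunday + 11 ≡ Thursday — that's 2199's doomsday.
In January the doomsday date is Jan 3 (2199 is not a leap year).
Jan 6 is 3 days after Jan 3; 3 mod 7 = 3, so Thursday + 3 = Sunday.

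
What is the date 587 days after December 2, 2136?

+365 (one year) → Dec 2, 2137 (222 left).
Dec has 31 days: +30 → Jan 1, 2138 (192 left).
Jan has 31 days: +31 → Feb 1, 2138 (161 left).
Feb has 28 days: +28 → Mar 1, 2138 (133 left).
Mar has 31 days: +31 → Apr 1, 2138 (102 left).
Apr has 30 days: +30 → May 1, 2138 (72 left).
May has 31 days: +31 → Jun 1, 2138 (41 left).
Jun has 30 days: +30 → Jul 1, 2138 (11 left).
+11 → Jul 12, 2138.

July 12, 2138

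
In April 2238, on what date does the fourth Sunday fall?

April 22, 2238

April 1, 2238 is a Sunday.
The first Sunday is therefore April 1 (same day).
The fourth Sunday is 1 + 3×7 = April 22.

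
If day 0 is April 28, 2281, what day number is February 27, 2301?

Apr 28, 2281 → Apr 28, 2282: 365 days.
Apr 28, 2282 → Apr 28, 2283: 365 days.
Apr 28, 2283 → Apr 28, 2284: 366 days (Feb 29, 2284 is in that span).
Apr 28, 2284 → Apr 28, 2285: 365 days.
Apr 28, 2285 → Apr 28, 2286: 365 days.
Apr 28, 2286 → Apr 28, 2287: 365 days.
Apr 28, 2287 → Apr 28, 2288: 366 days (Feb 29, 2288 is in that span).
Apr 28, 2288 → Apr 28, 2289: 365 days.
Apr 28, 2289 → Apr 28, 2290: 365 days.
Apr 28, 2290 → Apr 28, 2291: 365 days.
Apr 28, 2291 → Apr 28, 2292: 366 days (Feb 29, 2292 is in that span).
Apr 28, 2292 → Apr 28, 2293: 365 days.
Apr 28, 2293 → Apr 28, 2294: 365 days.
Apr 28, 2294 → Apr 28, 2295: 365 days.
Apr 28, 2295 → Apr 28, 2296: 366 days (Feb 29, 2296 is in that span).
Apr 28, 2296 → Apr 28, 2297: 365 days.
Apr 28, 2297 → Apr 28, 2298: 365 days.
Apr 28, 2298 → Apr 28, 2299: 365 days.
Apr 28, 2299 → Apr 28, 2300: 365 days.
Apr 28, 2300 → May 28, 2300: 30 days (April has 30).
May 28, 2300 → Jun 28, 2300: 31 days (May has 31).
Jun 28, 2300 → Jul 28, 2300: 30 days (June has 30).
Jul 28, 2300 → Aug 28, 2300: 31 days (July has 31).
Aug 28, 2300 → Sep 28, 2300: 31 days (August has 31).
Sep 28, 2300 → Oct 28, 2300: 30 days (September has 30).
Oct 28, 2300 → Nov 28, 2300: 31 days (October has 31).
Nov 28, 2300 → Dec 28, 2300: 30 days (November has 30).
Dec 28, 2300 → Jan 28, 2301: 31 days (December has 31).
Jan 28, 2301 → Feb 27, 2301: 30 days.
Total: 7244 days.

7244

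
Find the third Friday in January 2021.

January 1, 2021 is a Friday.
The first Friday is therefore January 1 (same day).
The third Friday is 1 + 2×7 = January 15.

January 15, 2021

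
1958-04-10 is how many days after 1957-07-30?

254

Jul 30, 1957 → Aug 30, 1957: 31 days (July has 31).
Aug 30, 1957 → Sep 30, 1957: 31 days (August has 31).
Sep 30, 1957 → Oct 30, 1957: 30 days (September has 30).
Oct 30, 1957 → Nov 30, 1957: 31 days (October has 31).
Nov 30, 1957 → Dec 30, 1957: 30 days (November has 30).
Dec 30, 1957 → Jan 30, 1958: 31 days (December has 31).
Jan 30, 1958 → Feb 28, 1958: 29 days (January has 31).
Feb 28, 1958 → Mar 28, 1958: 28 days (February has 28).
Mar 28, 1958 → Apr 10, 1958: 13 days.
Total: 254 days.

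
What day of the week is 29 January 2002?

Tuesday

Doomsday rule: the anchor day for the 2000s is Tuesday. For year 02: 2÷12 = 0 r 2, and 2÷4 = 0, so 0+2+0 = 2.
Tuesday + 2 ≡ Thursday — that's 2002's doomsday.
In January the doomsday date is Jan 3 (2002 is not a leap year).
Jan 29 is 26 days after Jan 3; 26 mod 7 = 5, so Thursday + 5 = Tuesday.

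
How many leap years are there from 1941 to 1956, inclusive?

4

Multiples of 4 in [1941,1956]: 4.
Of those, multiples of 100: 0 (not leap unless ÷400).
Multiples of 400: 0.
Leap years = 4 − 0 + 0 = 4.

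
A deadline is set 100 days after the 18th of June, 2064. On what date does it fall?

September 26, 2064

Jun has 30 days: +13 → Jul 1, 2064 (87 left).
Jul has 31 days: +31 → Aug 1, 2064 (56 left).
Aug has 31 days: +31 → Sep 1, 2064 (25 left).
+25 → Sep 26, 2064.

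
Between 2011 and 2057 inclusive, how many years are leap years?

12

Multiples of 4 in [2011,2057]: 12.
Of those, multiples of 100: 0 (not leap unless ÷400).
Multiples of 400: 0.
Leap years = 12 − 0 + 0 = 12.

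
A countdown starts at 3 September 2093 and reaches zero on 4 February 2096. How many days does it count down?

884

Sep 3, 2093 → Sep 3, 2094: 365 days.
Sep 3, 2094 → Sep 3, 2095: 365 days.
Sep 3, 2095 → Oct 3, 2095: 30 days (September has 30).
Oct 3, 2095 → Nov 3, 2095: 31 days (October has 31).
Nov 3, 2095 → Dec 3, 2095: 30 days (November has 30).
Dec 3, 2095 → Jan 3, 2096: 31 days (December has 31).
Jan 3, 2096 → Feb 3, 2096: 31 days (January has 31).
Feb 3, 2096 → Feb 4, 2096: 1 days.
Total: 884 days.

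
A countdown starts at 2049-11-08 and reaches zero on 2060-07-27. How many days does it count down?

Nov 8, 2049 → Nov 8, 2050: 365 days.
Nov 8, 2050 → Nov 8, 2051: 365 days.
Nov 8, 2051 → Nov 8, 2052: 366 days (Feb 29, 2052 is in that span).
Nov 8, 2052 → Nov 8, 2053: 365 days.
Nov 8, 2053 → Nov 8, 2054: 365 days.
Nov 8, 2054 → Nov 8, 2055: 365 days.
Nov 8, 2055 → Nov 8, 2056: 366 days (Feb 29, 2056 is in that span).
Nov 8, 2056 → Nov 8, 2057: 365 days.
Nov 8, 2057 → Nov 8, 2058: 365 days.
Nov 8, 2058 → Nov 8, 2059: 365 days.
Nov 8, 2059 → Dec 8, 2059: 30 days (November has 30).
Dec 8, 2059 → Jan 8, 2060: 31 days (December has 31).
Jan 8, 2060 → Feb 8, 2060: 31 days (January has 31).
Feb 8, 2060 → Mar 8, 2060: 29 days (February has 29).
Mar 8, 2060 → Apr 8, 2060: 31 days (March has 31).
Apr 8, 2060 → May 8, 2060: 30 days (April has 30).
May 8, 2060 → Jun 8, 2060: 31 days (May has 31).
Jun 8, 2060 → Jul 8, 2060: 30 days (June has 30).
Jul 8, 2060 → Jul 27, 2060: 19 days.
Total: 3914 days.

3914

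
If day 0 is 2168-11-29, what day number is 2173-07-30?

1704

Nov 29, 2168 → Nov 29, 2169: 365 days.
Nov 29, 2169 → Nov 29, 2170: 365 days.
Nov 29, 2170 → Nov 29, 2171: 365 days.
Nov 29, 2171 → Nov 29, 2172: 366 days (Feb 29, 2172 is in that span).
Nov 29, 2172 → Dec 29, 2172: 30 days (November has 30).
Dec 29, 2172 → Jan 29, 2173: 31 days (December has 31).
Jan 29, 2173 → Feb 28, 2173: 30 days (January has 31).
Feb 28, 2173 → Mar 28, 2173: 28 days (February has 28).
Mar 28, 2173 → Apr 28, 2173: 31 days (March has 31).
Apr 28, 2173 → May 28, 2173: 30 days (April has 30).
May 28, 2173 → Jun 28, 2173: 31 days (May has 31).
Jun 28, 2173 → Jul 28, 2173: 30 days (June has 30).
Jul 28, 2173 → Jul 30, 2173: 2 days.
Total: 1704 days.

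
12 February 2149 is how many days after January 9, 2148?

Jan 9, 2148 → Feb 9, 2148: 31 days (January has 31).
Feb 9, 2148 → Mar 9, 2148: 29 days (February has 29).
Mar 9, 2148 → Apr 9, 2148: 31 days (March has 31).
Apr 9, 2148 → May 9, 2148: 30 days (April has 30).
May 9, 2148 → Jun 9, 2148: 31 days (May has 31).
Jun 9, 2148 → Jul 9, 2148: 30 days (June has 30).
Jul 9, 2148 → Aug 9, 2148: 31 days (July has 31).
Aug 9, 2148 → Sep 9, 2148: 31 days (August has 31).
Sep 9, 2148 → Oct 9, 2148: 30 days (September has 30).
Oct 9, 2148 → Nov 9, 2148: 31 days (October has 31).
Nov 9, 2148 → Dec 9, 2148: 30 days (November has 30).
Dec 9, 2148 → Jan 9, 2149: 31 days (December has 31).
Jan 9, 2149 → Feb 9, 2149: 31 days (January has 31).
Feb 9, 2149 → Feb 12, 2149: 3 days.
Total: 400 days.

400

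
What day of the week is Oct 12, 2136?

Doomsday rule: the anchor day for the 2100s is Sunday. For year 36: 36÷12 = 3 r 0, and 0÷4 = 0, so 3+0+0 = 3.
Sunday + 3 ≡ Wednesday — that's 2136's doomsday.
In October the doomsday date is Oct 10.
Oct 12 is 2 days after Oct 10; 2 mod 7 = 2, so Wednesday + 2 = Friday.

Friday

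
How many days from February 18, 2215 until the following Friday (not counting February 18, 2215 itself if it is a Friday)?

6

Feb 18, 2215 is a Saturday.
From Saturday to the next Friday is 6 days.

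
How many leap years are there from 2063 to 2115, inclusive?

12

Multiples of 4 in [2063,2115]: 13.
Of those, multiples of 100: 1 (not leap unless ÷400).
Multiples of 400: 0.
Leap years = 13 − 1 + 0 = 12.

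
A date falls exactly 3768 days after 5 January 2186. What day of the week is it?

Jan 5, 2186 is a Thursday.
3768 mod 7 = 2, so 3768 days after a Thursday is Thursday + 2 = Saturday.

Saturday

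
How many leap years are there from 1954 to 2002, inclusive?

Multiples of 4 in [1954,2002]: 12.
Of those, multiples of 100: 1 (not leap unless ÷400).
Multiples of 400: 1.
Leap years = 12 − 1 + 1 = 12.

12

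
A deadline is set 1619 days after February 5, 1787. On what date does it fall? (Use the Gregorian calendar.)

+365 (one year) → Feb 5, 1788 (1254 left).
+366 (one year; includes Feb 29, 1788) → Feb 5, 1789 (888 left).
+365 (one year) → Feb 5, 1790 (523 left).
+365 (one year) → Feb 5, 1791 (158 left).
Feb has 28 days: +24 → Mar 1, 1791 (134 left).
Mar has 31 days: +31 → Apr 1, 1791 (103 left).
Apr has 30 days: +30 → May 1, 1791 (73 left).
May has 31 days: +31 → Jun 1, 1791 (42 left).
Jun has 30 days: +30 → Jul 1, 1791 (12 left).
+12 → Jul 13, 1791.

July 13, 1791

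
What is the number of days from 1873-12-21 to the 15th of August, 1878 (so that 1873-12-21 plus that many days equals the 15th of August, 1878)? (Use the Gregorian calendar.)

Dec 21, 1873 → Dec 21, 1874: 365 days.
Dec 21, 1874 → Dec 21, 1875: 365 days.
Dec 21, 1875 → Dec 21, 1876: 366 days (Feb 29, 1876 is in that span).
Dec 21, 1876 → Dec 21, 1877: 365 days.
Dec 21, 1877 → Jan 21, 1878: 31 days (December has 31).
Jan 21, 1878 → Feb 21, 1878: 31 days (January has 31).
Feb 21, 1878 → Mar 21, 1878: 28 days (February has 28).
Mar 21, 1878 → Apr 21, 1878: 31 days (March has 31).
Apr 21, 1878 → May 21, 1878: 30 days (April has 30).
May 21, 1878 → Jun 21, 1878: 31 days (May has 31).
Jun 21, 1878 → Jul 21, 1878: 30 days (June has 30).
Jul 21, 1878 → Aug 15, 1878: 25 days.
Total: 1698 days.

1698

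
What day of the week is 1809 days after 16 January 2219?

Jan 16, 2219 is a Saturday.
1809 mod 7 = 3, so 1809 days after a Saturday is Saturday + 3 = Tuesday.

Tuesday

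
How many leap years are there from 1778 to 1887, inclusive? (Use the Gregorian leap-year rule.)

Multiples of 4 in [1778,1887]: 27.
Of those, multiples of 100: 1 (not leap unless ÷400).
Multiples of 400: 0.
Leap years = 27 − 1 + 0 = 26.

26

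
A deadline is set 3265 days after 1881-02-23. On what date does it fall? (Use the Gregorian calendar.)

+365 (one year) → Feb 23, 1882 (2900 left).
+365 (one year) → Feb 23, 1883 (2535 left).
+365 (one year) → Feb 23, 1884 (2170 left).
+366 (one year; includes Feb 29, 1884) → Feb 23, 1885 (1804 left).
+365 (one year) → Feb 23, 1886 (1439 left).
+365 (one year) → Feb 23, 1887 (1074 left).
+365 (one year) → Feb 23, 1888 (709 left).
+366 (one year; includes Feb 29, 1888) → Feb 23, 1889 (343 left).
Feb has 28 days: +6 → Mar 1, 1889 (337 left).
Mar has 31 days: +31 → Apr 1, 1889 (306 left).
Apr has 30 days: +30 → May 1, 1889 (276 left).
May has 31 days: +31 → Jun 1, 1889 (245 left).
Jun has 30 days: +30 → Jul 1, 1889 (215 left).
Jul has 31 days: +31 → Aug 1, 1889 (184 left).
Aug has 31 days: +31 → Sep 1, 1889 (153 left).
Sep has 30 days: +30 → Oct 1, 1889 (123 left).
Oct has 31 days: +31 → Nov 1, 1889 (92 left).
Nov has 30 days: +30 → Dec 1, 1889 (62 left).
Dec has 31 days: +31 → Jan 1, 1890 (31 left).
Jan has 31 days: +31 → Feb 1, 1890 (0 left).

February 1, 1890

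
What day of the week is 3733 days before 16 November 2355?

Nov 16, 2355 is a Wednesday.
3733 mod 7 = 2, so 3733 days before a Wednesday is Wednesday − 2 = Monday.

Monday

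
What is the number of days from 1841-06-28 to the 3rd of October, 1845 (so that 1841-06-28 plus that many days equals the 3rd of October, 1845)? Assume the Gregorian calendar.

1558

Jun 28, 1841 → Jun 28, 1842: 365 days.
Jun 28, 1842 → Jun 28, 1843: 365 days.
Jun 28, 1843 → Jun 28, 1844: 366 days (Feb 29, 1844 is in that span).
Jun 28, 1844 → Jun 28, 1845: 365 days.
Jun 28, 1845 → Jul 28, 1845: 30 days (June has 30).
Jul 28, 1845 → Aug 28, 1845: 31 days (July has 31).
Aug 28, 1845 → Sep 28, 1845: 31 days (August has 31).
Sep 28, 1845 → Oct 3, 1845: 5 days.
Total: 1558 days.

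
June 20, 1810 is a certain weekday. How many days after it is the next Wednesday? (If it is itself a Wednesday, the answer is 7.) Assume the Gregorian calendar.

7

Jun 20, 1810 is a Wednesday.
From Wednesday to the next Wednesday is 7 days.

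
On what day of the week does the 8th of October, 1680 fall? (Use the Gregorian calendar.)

Doomsday rule: the anchor day for the 1600s is Tuesday. For year 80: 80÷12 = 6 r 8, and 8÷4 = 2, so 6+8+2 = 16.
Tuesday + 16 ≡ Thursday — that's 1680's doomsday.
In October the doomsday date is Oct 10.
Oct 8 is 2 days before Oct 10; 2 mod 7 = 2, so Thursday − 2 = Tuesday.

Tuesday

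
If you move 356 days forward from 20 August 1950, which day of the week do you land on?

Aug 20, 1950 is a Sunday.
356 mod 7 = 6, so 356 days after a Sunday is Sunday + 6 = Saturday.

Saturday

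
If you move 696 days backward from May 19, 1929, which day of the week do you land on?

First find the weekday of May 19, 1929. Doomsday rule: the anchor day for the 1900s is Wednesday. For year 29: 29÷12 = 2 r 5, and 5÷4 = 1, so 2+5+1 = 8.
Wednesday + 8 ≡ Thursday — that's 1929's doomsday.
In May the doomsday date is May 9.
May 19 is 10 days after May 9; 10 mod 7 = 3, so Thursday + 3 = Sunday.
696 mod 7 = 3, so 696 days before a Sunday is Sunday − 3 = Thursday.

Thursday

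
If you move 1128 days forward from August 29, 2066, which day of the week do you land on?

First find the weekday of Aug 29, 2066. Doomsday rule: the anchor day for the 2000s is Tuesday. For year 66: 66÷12 = 5 r 6, and 6÷4 = 1, so 5+6+1 = 12.
Tuesday + 12 ≡ Sunday — that's 2066's doomsday.
In August the doomsday date is Aug 8.
Aug 29 is 21 days after Aug 8; 21 mod 7 = 0, so Sunday + 0 = Sunday.
1128 mod 7 = 1, so 1128 days after a Sunday is Sunday + 1 = Monday.

Monday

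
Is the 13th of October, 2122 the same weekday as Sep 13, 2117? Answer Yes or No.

No

From Sep 13, 2117 to Oct 13, 2122 is 1856 days.
1856 mod 7 = 1, so they are different weekdays.
(Sep 13, 2117 is a Monday; Oct 13, 2122 is a Tuesday.)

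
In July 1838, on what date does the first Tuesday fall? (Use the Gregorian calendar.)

July 3, 1838

July 1, 1838 is a Sunday.
The first Tuesday is therefore July 3 (2 days later).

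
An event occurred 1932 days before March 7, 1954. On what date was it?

November 21, 1948

−365 (one year) → Mar 7, 1953 (1567 left).
−365 (one year) → Mar 7, 1952 (1202 left).
−366 (one year; includes Feb 29, 1952) → Mar 7, 1951 (836 left).
−365 (one year) → Mar 7, 1950 (471 left).
−365 (one year) → Mar 7, 1949 (106 left).
−7 → Feb 28, 1949 (end of Feb, 28 days; 99 left).
−28 → Jan 31, 1949 (end of Jan, 31 days; 71 left).
−31 → Dec 31, 1948 (end of Dec, 31 days; 40 left).
−31 → Nov 30, 1948 (end of Nov, 30 days; 9 left).
−9 → Nov 21, 1948.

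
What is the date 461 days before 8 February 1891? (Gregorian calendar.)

−365 (one year) → Feb 8, 1890 (96 left).
−8 → Jan 31, 1890 (end of Jan, 31 days; 88 left).
−31 → Dec 31, 1889 (end of Dec, 31 days; 57 left).
−31 → Nov 30, 1889 (end of Nov, 30 days; 26 left).
−26 → Nov 4, 1889.

November 4, 1889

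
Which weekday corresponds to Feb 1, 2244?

Thursday

Doomsday rule: the anchor day for the 2200s is Friday. For year 44: 44÷12 = 3 r 8, and 8÷4 = 2, so 3+8+2 = 13.
Friday + 13 ≡ Thursday — that's 2244's doomsday.
In February the doomsday date is Feb 29 (2244 is a leap year (divisible by 4)).
Feb 1 is 28 days before Feb 29; 28 mod 7 = 0, so Thursday − 0 = Thursday.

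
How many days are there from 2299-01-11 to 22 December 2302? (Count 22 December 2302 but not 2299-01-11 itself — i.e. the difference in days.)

Jan 11, 2299 → Jan 11, 2300: 365 days.
Jan 11, 2300 → Jan 11, 2301: 365 days.
Jan 11, 2301 → Jan 11, 2302: 365 days.
Jan 11, 2302 → Feb 11, 2302: 31 days (January has 31).
Feb 11, 2302 → Mar 11, 2302: 28 days (February has 28).
Mar 11, 2302 → Apr 11, 2302: 31 days (March has 31).
Apr 11, 2302 → May 11, 2302: 30 days (April has 30).
May 11, 2302 → Jun 11, 2302: 31 days (May has 31).
Jun 11, 2302 → Jul 11, 2302: 30 days (June has 30).
Jul 11, 2302 → Aug 11, 2302: 31 days (July has 31).
Aug 11, 2302 → Sep 11, 2302: 31 days (August has 31).
Sep 11, 2302 → Oct 11, 2302: 30 days (September has 30).
Oct 11, 2302 → Nov 11, 2302: 31 days (October has 31).
Nov 11, 2302 → Dec 11, 2302: 30 days (November has 30).
Dec 11, 2302 → Dec 22, 2302: 11 days.
Total: 1440 days.

1440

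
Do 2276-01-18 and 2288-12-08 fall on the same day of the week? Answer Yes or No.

No

From Jan 18, 2276 to Dec 8, 2288 is 4708 days.
4708 mod 7 = 4, so they are different weekdays.
(Jan 18, 2276 is a Tuesday; Dec 8, 2288 is a Saturday.)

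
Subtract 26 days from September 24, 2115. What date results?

August 29, 2115

−24 → Aug 31, 2115 (end of Aug, 31 days; 2 left).
−2 → Aug 29, 2115.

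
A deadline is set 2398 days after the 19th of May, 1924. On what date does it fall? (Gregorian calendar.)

+365 (one year) → May 19, 1925 (2033 left).
+365 (one year) → May 19, 1926 (1668 left).
+365 (one year) → May 19, 1927 (1303 left).
+366 (one year; includes Feb 29, 1928) → May 19, 1928 (937 left).
+365 (one year) → May 19, 1929 (572 left).
+365 (one year) → May 19, 1930 (207 left).
May has 31 days: +13 → Jun 1, 1930 (194 left).
Jun has 30 days: +30 → Jul 1, 1930 (164 left).
Jul has 31 days: +31 → Aug 1, 1930 (133 left).
Aug has 31 days: +31 → Sep 1, 1930 (102 left).
Sep has 30 days: +30 → Oct 1, 1930 (72 left).
Oct has 31 days: +31 → Nov 1, 1930 (41 left).
Nov has 30 days: +30 → Dec 1, 1930 (11 left).
+11 → Dec 12, 1930.

December 12, 1930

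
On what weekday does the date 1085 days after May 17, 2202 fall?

May 17, 2202 is a Monday.
1085 mod 7 = 0, so 1085 days after a Monday is Monday + 0 = Monday.

Monday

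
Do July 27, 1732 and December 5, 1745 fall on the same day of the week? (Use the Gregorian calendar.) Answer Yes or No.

From Jul 27, 1732 to Dec 5, 1745 is 4879 days.
4879 mod 7 = 0, so they are the same weekday.
(Jul 27, 1732 is a Sunday; Dec 5, 1745 is a Sunday.)

Yes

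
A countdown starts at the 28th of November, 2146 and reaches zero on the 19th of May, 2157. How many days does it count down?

3825

Nov 28, 2146 → Nov 28, 2147: 365 days.
Nov 28, 2147 → Nov 28, 2148: 366 days (Feb 29, 2148 is in that span).
Nov 28, 2148 → Nov 28, 2149: 365 days.
Nov 28, 2149 → Nov 28, 2150: 365 days.
Nov 28, 2150 → Nov 28, 2151: 365 days.
Nov 28, 2151 → Nov 28, 2152: 366 days (Feb 29, 2152 is in that span).
Nov 28, 2152 → Nov 28, 2153: 365 days.
Nov 28, 2153 → Nov 28, 2154: 365 days.
Nov 28, 2154 → Nov 28, 2155: 365 days.
Nov 28, 2155 → Nov 28, 2156: 366 days (Feb 29, 2156 is in that span).
Nov 28, 2156 → Dec 28, 2156: 30 days (November has 30).
Dec 28, 2156 → Jan 28, 2157: 31 days (December has 31).
Jan 28, 2157 → Feb 28, 2157: 31 days (January has 31).
Feb 28, 2157 → Mar 28, 2157: 28 days (February has 28).
Mar 28, 2157 → Apr 28, 2157: 31 days (March has 31).
Apr 28, 2157 → May 19, 2157: 21 days.
Total: 3825 days.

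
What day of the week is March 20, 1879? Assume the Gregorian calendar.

Thursday

Doomsday rule: the anchor day for the 1800s is Friday. For year 79: 79÷12 = 6 r 7, and 7÷4 = 1, so 6+7+1 = 14.
Friday + 14 ≡ Friday — that's 1879's doomsday.
In March the doomsday date is Mar 14.
Mar 20 is 6 days after Mar 14; 6 mod 7 = 6, so Friday + 6 = Thursday.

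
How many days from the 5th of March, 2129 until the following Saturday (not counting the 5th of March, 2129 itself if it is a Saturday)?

7

Mar 5, 2129 is a Saturday.
From Saturday to the next Saturday is 7 days.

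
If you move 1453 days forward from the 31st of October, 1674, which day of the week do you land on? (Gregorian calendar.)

Sunday

Oct 31, 1674 is a Wednesday.
1453 mod 7 = 4, so 1453 days after a Wednesday is Wednesday + 4 = Sunday.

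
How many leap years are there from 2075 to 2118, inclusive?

10

Multiples of 4 in [2075,2118]: 11.
Of those, multiples of 100: 1 (not leap unless ÷400).
Multiples of 400: 0.
Leap years = 11 − 1 + 0 = 10.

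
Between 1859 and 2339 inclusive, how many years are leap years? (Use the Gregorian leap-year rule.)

Multiples of 4 in [1859,2339]: 120.
Of those, multiples of 100: 5 (not leap unless ÷400).
Multiples of 400: 1.
Leap years = 120 − 5 + 1 = 116.

116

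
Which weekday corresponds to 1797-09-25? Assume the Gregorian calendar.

Doomsday rule: the anchor day for the 1700s is Sunday. For year 97: 97÷12 = 8 r 1, and 1÷4 = 0, so 8+1+0 = 9.
Sunday + 9 ≡ Tuesday — that's 1797's doomsday.
In September the doomsday date is Sep 5.
Sep 25 is 20 days after Sep 5; 20 mod 7 = 6, so Tuesday + 6 = Monday.

Monday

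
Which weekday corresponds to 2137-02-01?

Friday

Doomsday rule: the anchor day for the 2100s is Sunday. For year 37: 37÷12 = 3 r 1, and 1÷4 = 0, so 3+1+0 = 4.
Sunday + 4 ≡ Thursday — that's 2137's doomsday.
In February the doomsday date is Feb 28 (2137 is not a leap year).
Feb 1 is 27 days before Feb 28; 27 mod 7 = 6, so Thursday − 6 = Friday.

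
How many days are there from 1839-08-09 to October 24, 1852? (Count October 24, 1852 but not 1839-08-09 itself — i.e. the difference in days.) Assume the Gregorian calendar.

Aug 9, 1839 → Aug 9, 1840: 366 days (Feb 29, 1840 is in that span).
Aug 9, 1840 → Aug 9, 1841: 365 days.
Aug 9, 1841 → Aug 9, 1842: 365 days.
Aug 9, 1842 → Aug 9, 1843: 365 days.
Aug 9, 1843 → Aug 9, 1844: 366 days (Feb 29, 1844 is in that span).
Aug 9, 1844 → Aug 9, 1845: 365 days.
Aug 9, 1845 → Aug 9, 1846: 365 days.
Aug 9, 1846 → Aug 9, 1847: 365 days.
Aug 9, 1847 → Aug 9, 1848: 366 days (Feb 29, 1848 is in that span).
Aug 9, 1848 → Aug 9, 1849: 365 days.
Aug 9, 1849 → Aug 9, 1850: 365 days.
Aug 9, 1850 → Aug 9, 1851: 365 days.
Aug 9, 1851 → Aug 9, 1852: 366 days (Feb 29, 1852 is in that span).
Aug 9, 1852 → Sep 9, 1852: 31 days (August has 31).
Sep 9, 1852 → Oct 9, 1852: 30 days (September has 30).
Oct 9, 1852 → Oct 24, 1852: 15 days.
Total: 4825 days.

4825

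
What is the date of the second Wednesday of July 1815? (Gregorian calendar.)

July 12, 1815

July 1, 1815 is a Saturday.
The first Wednesday is therefore July 5 (4 days later).
The second Wednesday is 5 + 1×7 = July 12.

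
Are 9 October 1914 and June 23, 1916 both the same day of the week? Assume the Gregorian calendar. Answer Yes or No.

Yes

From Oct 9, 1914 to Jun 23, 1916 is 623 days.
623 mod 7 = 0, so they are the same weekday.
(Oct 9, 1914 is a Friday; Jun 23, 1916 is a Friday.)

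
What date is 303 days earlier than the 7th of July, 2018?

−7 → Jun 30, 2018 (end of Jun, 30 days; 296 left).
−30 → May 31, 2018 (end of May, 31 days; 266 left).
−31 → Apr 30, 2018 (end of Apr, 30 days; 235 left).
−30 → Mar 31, 2018 (end of Mar, 31 days; 205 left).
−31 → Feb 28, 2018 (end of Feb, 28 days; 174 left).
−28 → Jan 31, 2018 (end of Jan, 31 days; 146 left).
−31 → Dec 31, 2017 (end of Dec, 31 days; 115 left).
−31 → Nov 30, 2017 (end of Nov, 30 days; 84 left).
−30 → Oct 31, 2017 (end of Oct, 31 days; 54 left).
−31 → Sep 30, 2017 (end of Sep, 30 days; 23 left).
−23 → Sep 7, 2017.

September 7, 2017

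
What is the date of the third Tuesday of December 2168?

December 20, 2168

December 1, 2168 is a Thursday.
The first Tuesday is therefore December 6 (5 days later).
The third Tuesday is 6 + 2×7 = December 20.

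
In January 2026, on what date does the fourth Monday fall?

January 1, 2026 is a Thursday.
The first Monday is therefore January 5 (4 days later).
The fourth Monday is 5 + 3×7 = January 26.

January 26, 2026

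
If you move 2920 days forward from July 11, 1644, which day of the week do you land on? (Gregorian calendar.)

First find the weekday of Jul 11, 1644. Doomsday rule: the anchor day for the 1600s is Tuesday. For year 44: 44÷12 = 3 r 8, and 8÷4 = 2, so 3+8+2 = 13.
Tuesday + 13 ≡ Monday — that's 1644's doomsday.
In July the doomsday date is Jul 11.
Jul 11 is the doomsday itself: Monday.
2920 mod 7 = 1, so 2920 days after a Monday is Monday + 1 = Tuesday.

Tuesday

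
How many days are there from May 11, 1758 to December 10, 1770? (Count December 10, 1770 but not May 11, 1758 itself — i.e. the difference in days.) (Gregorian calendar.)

May 11, 1758 → May 11, 1759: 365 days.
May 11, 1759 → May 11, 1760: 366 days (Feb 29, 1760 is in that span).
May 11, 1760 → May 11, 1761: 365 days.
May 11, 1761 → May 11, 1762: 365 days.
May 11, 1762 → May 11, 1763: 365 days.
May 11, 1763 → May 11, 1764: 366 days (Feb 29, 1764 is in that span).
May 11, 1764 → May 11, 1765: 365 days.
May 11, 1765 → May 11, 1766: 365 days.
May 11, 1766 → May 11, 1767: 365 days.
May 11, 1767 → May 11, 1768: 366 days (Feb 29, 1768 is in that span).
May 11, 1768 → May 11, 1769: 365 days.
May 11, 1769 → May 11, 1770: 365 days.
May 11, 1770 → Jun 11, 1770: 31 days (May has 31).
Jun 11, 1770 → Jul 11, 1770: 30 days (June has 30).
Jul 11, 1770 → Aug 11, 1770: 31 days (July has 31).
Aug 11, 1770 → Sep 11, 1770: 31 days (August has 31).
Sep 11, 1770 → Oct 11, 1770: 30 days (September has 30).
Oct 11, 1770 → Nov 11, 1770: 31 days (October has 31).
Nov 11, 1770 → Dec 10, 1770: 29 days.
Total: 4596 days.

4596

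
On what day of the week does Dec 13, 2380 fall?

Saturday

Doomsday rule: the anchor day for the 2300s is Wednesday. For year 80: 80÷12 = 6 r 8, and 8÷4 = 2, so 6+8+2 = 16.
Wednesday + 16 ≡ Friday — that's 2380's doomsday.
In December the doomsday date is Dec 12.
Dec 13 is 1 day after Dec 12; 1 mod 7 = 1, so Friday + 1 = Saturday.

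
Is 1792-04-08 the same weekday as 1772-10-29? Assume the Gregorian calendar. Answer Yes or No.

No

From Oct 29, 1772 to Apr 8, 1792 is 7101 days.
7101 mod 7 = 3, so they are different weekdays.
(Oct 29, 1772 is a Thursday; Apr 8, 1792 is a Sunday.)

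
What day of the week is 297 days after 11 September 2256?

First find the weekday of Sep 11, 2256. Doomsday rule: the anchor day for the 2200s is Friday. For year 56: 56÷12 = 4 r 8, and 8÷4 = 2, so 4+8+2 = 14.
Friday + 14 ≡ Friday — that's 2256's doomsday.
In September the doomsday date is Sep 5.
Sep 11 is 6 days after Sep 5; 6 mod 7 = 6, so Friday + 6 = Thursday.
297 mod 7 = 3, so 297 days after a Thursday is Thursday + 3 = Sunday.

Sunday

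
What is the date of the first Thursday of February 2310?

February 3, 2310

February 1, 2310 is a Tuesday.
The first Thursday is therefore February 3 (2 days later).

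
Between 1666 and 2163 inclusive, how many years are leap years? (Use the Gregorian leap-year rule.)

Multiples of 4 in [1666,2163]: 124.
Of those, multiples of 100: 5 (not leap unless ÷400).
Multiples of 400: 1.
Leap years = 124 − 5 + 1 = 120.

120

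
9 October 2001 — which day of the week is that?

Tuesday

Doomsday rule: the anchor day for the 2000s is Tuesday. For year 01: 1÷12 = 0 r 1, and 1÷4 = 0, so 0+1+0 = 1.
Tuesday + 1 ≡ Wednesday — that's 2001's doomsday.
In October the doomsday date is Oct 10.
Oct 9 is 1 day before Oct 10; 1 mod 7 = 1, so Wednesday − 1 = Tuesday.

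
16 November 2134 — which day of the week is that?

Doomsday rule: the anchor day for the 2100s is Sunday. For year 34: 34÷12 = 2 r 10, and 10÷4 = 2, so 2+10+2 = 14.
Sunday + 14 ≡ Sunday — that's 2134's doomsday.
In November the doomsday date is Nov 7.
Nov 16 is 9 days after Nov 7; 9 mod 7 = 2, so Sunday + 2 = Tuesday.

Tuesday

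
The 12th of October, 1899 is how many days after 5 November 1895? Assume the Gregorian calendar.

Nov 5, 1895 → Nov 5, 1896: 366 days (Feb 29, 1896 is in that span).
Nov 5, 1896 → Nov 5, 1897: 365 days.
Nov 5, 1897 → Nov 5, 1898: 365 days.
Nov 5, 1898 → Dec 5, 1898: 30 days (November has 30).
Dec 5, 1898 → Jan 5, 1899: 31 days (December has 31).
Jan 5, 1899 → Feb 5, 1899: 31 days (January has 31).
Feb 5, 1899 → Mar 5, 1899: 28 days (February has 28).
Mar 5, 1899 → Apr 5, 1899: 31 days (March has 31).
Apr 5, 1899 → May 5, 1899: 30 days (April has 30).
May 5, 1899 → Jun 5, 1899: 31 days (May has 31).
Jun 5, 1899 → Jul 5, 1899: 30 days (June has 30).
Jul 5, 1899 → Aug 5, 1899: 31 days (July has 31).
Aug 5, 1899 → Sep 5, 1899: 31 days (August has 31).
Sep 5, 1899 → Oct 5, 1899: 30 days (September has 30).
Oct 5, 1899 → Oct 12, 1899: 7 days.
Total: 1437 days.

1437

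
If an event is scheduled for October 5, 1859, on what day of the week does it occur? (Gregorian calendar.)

Doomsday rule: the anchor day for the 1800s is Friday. For year 59: 59÷12 = 4 r 11, and 11÷4 = 2, so 4+11+2 = 17.
Friday + 17 ≡ Monday — that's 1859's doomsday.
In October the doomsday date is Oct 10.
Oct 5 is 5 days before Oct 10; 5 mod 7 = 5, so Monday − 5 = Wednesday.

Wednesday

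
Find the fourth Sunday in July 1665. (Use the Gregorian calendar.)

July 26, 1665

July 1, 1665 is a Wednesday.
The first Sunday is therefore July 5 (4 days later).
The fourth Sunday is 5 + 3×7 = July 26.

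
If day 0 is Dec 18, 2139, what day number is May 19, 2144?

Dec 18, 2139 → Dec 18, 2140: 366 days (Feb 29, 2140 is in that span).
Dec 18, 2140 → Dec 18, 2141: 365 days.
Dec 18, 2141 → Dec 18, 2142: 365 days.
Dec 18, 2142 → Dec 18, 2143: 365 days.
Dec 18, 2143 → Jan 18, 2144: 31 days (December has 31).
Jan 18, 2144 → Feb 18, 2144: 31 days (January has 31).
Feb 18, 2144 → Mar 18, 2144: 29 days (February has 29).
Mar 18, 2144 → Apr 18, 2144: 31 days (March has 31).
Apr 18, 2144 → May 18, 2144: 30 days (April has 30).
May 18, 2144 → May 19, 2144: 1 days.
Total: 1614 days.

1614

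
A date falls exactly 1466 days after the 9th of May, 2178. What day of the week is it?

May 9, 2178 is a Saturday.
1466 mod 7 = 3, so 1466 days after a Saturday is Saturday + 3 = Tuesday.

Tuesday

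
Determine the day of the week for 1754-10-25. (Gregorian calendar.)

Doomsday rule: the anchor day for the 1700s is Sunday. For year 54: 54÷12 = 4 r 6, and 6÷4 = 1, so 4+6+1 = 11.
Sunday + 11 ≡ Thursday — that's 1754's doomsday.
In October the doomsday date is Oct 10.
Oct 25 is 15 days after Oct 10; 15 mod 7 = 1, so Thursday + 1 = Friday.

Friday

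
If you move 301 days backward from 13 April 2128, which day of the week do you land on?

Tuesday

First find the weekday of Apr 13, 2128. Doomsday rule: the anchor day for the 2100s is Sunday. For year 28: 28÷12 = 2 r 4, and 4÷4 = 1, so 2+4+1 = 7.
Sunday + 7 ≡ Sunday — that's 2128's doomsday.
In April the doomsday date is Apr 4.
Apr 13 is 9 days after Apr 4; 9 mod 7 = 2, so Sunday + 2 = Tuesday.
301 mod 7 = 0, so 301 days before a Tuesday is Tuesday − 0 = Tuesday.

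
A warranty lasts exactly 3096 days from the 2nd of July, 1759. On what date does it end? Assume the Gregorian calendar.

+366 (one year; includes Feb 29, 1760) → Jul 2, 1760 (2730 left).
+365 (one year) → Jul 2, 1761 (2365 left).
+365 (one year) → Jul 2, 1762 (2000 left).
+365 (one year) → Jul 2, 1763 (1635 left).
+366 (one year; includes Feb 29, 1764) → Jul 2, 1764 (1269 left).
+365 (one year) → Jul 2, 1765 (904 left).
+365 (one year) → Jul 2, 1766 (539 left).
+365 (one year) → Jul 2, 1767 (174 left).
Jul has 31 days: +30 → Aug 1, 1767 (144 left).
Aug has 31 days: +31 → Sep 1, 1767 (113 left).
Sep has 30 days: +30 → Oct 1, 1767 (83 left).
Oct has 31 days: +31 → Nov 1, 1767 (52 left).
Nov has 30 days: +30 → Dec 1, 1767 (22 left).
+22 → Dec 23, 1767.

December 23, 1767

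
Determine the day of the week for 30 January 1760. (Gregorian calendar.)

Doomsday rule: the anchor day for the 1700s is Sunday. For year 60: 60÷12 = 5 r 0, and 0÷4 = 0, so 5+0+0 = 5.
Sunday + 5 ≡ Friday — that's 1760's doomsday.
In January the doomsday date is Jan 4 (1760 is a leap year (divisible by 4)).
Jan 30 is 26 days after Jan 4; 26 mod 7 = 5, so Friday + 5 = Wednesday.

Wednesday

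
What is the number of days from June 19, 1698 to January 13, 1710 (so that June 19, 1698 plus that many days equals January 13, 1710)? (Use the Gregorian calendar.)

Jun 19, 1698 → Jun 19, 1699: 365 days.
Jun 19, 1699 → Jun 19, 1700: 365 days.
Jun 19, 1700 → Jun 19, 1701: 365 days.
Jun 19, 1701 → Jun 19, 1702: 365 days.
Jun 19, 1702 → Jun 19, 1703: 365 days.
Jun 19, 1703 → Jun 19, 1704: 366 days (Feb 29, 1704 is in that span).
Jun 19, 1704 → Jun 19, 1705: 365 days.
Jun 19, 1705 → Jun 19, 1706: 365 days.
Jun 19, 1706 → Jun 19, 1707: 365 days.
Jun 19, 1707 → Jun 19, 1708: 366 days (Feb 29, 1708 is in that span).
Jun 19, 1708 → Jun 19, 1709: 365 days.
Jun 19, 1709 → Jul 19, 1709: 30 days (June has 30).
Jul 19, 1709 → Aug 19, 1709: 31 days (July has 31).
Aug 19, 1709 → Sep 19, 1709: 31 days (August has 31).
Sep 19, 1709 → Oct 19, 1709: 30 days (September has 30).
Oct 19, 1709 → Nov 19, 1709: 31 days (October has 31).
Nov 19, 1709 → Dec 19, 1709: 30 days (November has 30).
Dec 19, 1709 → Jan 13, 1710: 25 days.
Total: 4225 days.

4225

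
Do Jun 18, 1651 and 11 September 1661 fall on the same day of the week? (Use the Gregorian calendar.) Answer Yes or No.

Yes

From Jun 18, 1651 to Sep 11, 1661 is 3738 days.
3738 mod 7 = 0, so they are the same weekday.
(Jun 18, 1651 is a Sunday; Sep 11, 1661 is a Sunday.)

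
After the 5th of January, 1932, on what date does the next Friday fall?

January 8, 1932

Jan 5, 1932 is a Tuesday.
From Tuesday to the next Friday is 3 days.
Jan 5, 1932 + 3 = Jan 8, 1932.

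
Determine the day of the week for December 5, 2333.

Tuesday

Doomsday rule: the anchor day for the 2300s is Wednesday. For year 33: 33÷12 = 2 r 9, and 9÷4 = 2, so 2+9+2 = 13.
Wednesday + 13 ≡ Tuesday — that's 2333's doomsday.
In December the doomsday date is Dec 12.
Dec 5 is 7 days before Dec 12; 7 mod 7 = 0, so Tuesday − 0 = Tuesday.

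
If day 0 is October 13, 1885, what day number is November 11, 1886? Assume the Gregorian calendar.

Oct 13, 1885 → Nov 13, 1885: 31 days (October has 31).
Nov 13, 1885 → Dec 13, 1885: 30 days (November has 30).
Dec 13, 1885 → Jan 13, 1886: 31 days (December has 31).
Jan 13, 1886 → Feb 13, 1886: 31 days (January has 31).
Feb 13, 1886 → Mar 13, 1886: 28 days (February has 28).
Mar 13, 1886 → Apr 13, 1886: 31 days (March has 31).
Apr 13, 1886 → May 13, 1886: 30 days (April has 30).
May 13, 1886 → Jun 13, 1886: 31 days (May has 31).
Jun 13, 1886 → Jul 13, 1886: 30 days (June has 30).
Jul 13, 1886 → Aug 13, 1886: 31 days (July has 31).
Aug 13, 1886 → Sep 13, 1886: 31 days (August has 31).
Sep 13, 1886 → Oct 13, 1886: 30 days (September has 30).
Oct 13, 1886 → Nov 11, 1886: 29 days.
Total: 394 days.

394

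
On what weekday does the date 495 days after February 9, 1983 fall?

Monday

Feb 9, 1983 is a Wednesday.
495 mod 7 = 5, so 495 days after a Wednesday is Wednesday + 5 = Monday.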